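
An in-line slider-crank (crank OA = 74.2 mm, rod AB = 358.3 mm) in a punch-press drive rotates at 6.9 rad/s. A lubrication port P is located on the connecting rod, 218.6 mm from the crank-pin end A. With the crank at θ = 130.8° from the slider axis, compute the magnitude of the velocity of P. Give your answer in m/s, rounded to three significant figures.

ω = 6.9 rad/s.  Crank-pin speed |V_A| = rω = 0.51198 m/s, perpendicular to OA.
Rod angle: sinφ = −(r/L) sinθ ⇒ φ = -9.019°; ω_rod = −rω cosθ/√(L²−r²sin²θ) = +0.94537 rad/s.
V_P = V_A + ω_rod × AP, with AP = 0.2186 m along the rod.
Components: V_Px = −rω sinθ − a·ω_rod·sinφ = -0.35517 m/s;  V_Py = rω cosθ + a·ω_rod·cosφ = -0.13044 m/s.
|V_P| = √(V_Px² + V_Py²) = 0.37836 m/s.

0.378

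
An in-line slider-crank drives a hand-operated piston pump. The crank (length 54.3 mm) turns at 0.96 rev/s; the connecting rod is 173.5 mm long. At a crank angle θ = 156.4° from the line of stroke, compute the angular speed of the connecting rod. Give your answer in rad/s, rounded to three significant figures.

ω = 6.032 rad/s (converted from 0.96 rev/s).
The rod makes angle φ with the slider axis where L sinφ = r sinθ; differentiating, L cosφ·φ̇ = r ω cosθ.
L cosφ = √(L² − r² sin²θ) = 0.17213 m.
|ω_rod| = r ω |cosθ| / √(L² − r² sin²θ) = 0.0543·6.032·0.91636/0.17213 = 1.7436 rad/s.

1.74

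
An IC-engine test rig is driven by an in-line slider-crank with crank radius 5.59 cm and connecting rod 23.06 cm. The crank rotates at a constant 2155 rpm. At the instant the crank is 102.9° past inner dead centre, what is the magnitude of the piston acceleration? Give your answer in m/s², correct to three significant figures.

1270

ω = 2π·2155/60 = 225.7 rad/s
x(θ) = r cosθ + √(L² − r² sin²θ); with ω constant, a = ω²·d²x/dθ².
d²x/dθ² = −r cosθ − r²(cos2θ)/√u − r⁴ sin²2θ/(4u^{3/2}),  u = L² − r² sin²θ = 0.0502073 m².
Substituting r = 0.0559 m, L = 0.2306 m, θ = 102.9°: d²x/dθ² = +0.024994 m.
a = ω²·d²x/dθ² = (225.7)²·(+0.024994) = +1272.9 m/s²;  |a| = 1272.9 m/s².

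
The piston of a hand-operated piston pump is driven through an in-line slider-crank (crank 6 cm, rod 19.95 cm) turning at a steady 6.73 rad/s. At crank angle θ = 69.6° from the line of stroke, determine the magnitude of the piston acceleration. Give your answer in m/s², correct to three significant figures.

0.311

ω = 6.73 rad/s
x(θ) = r cosθ + √(L² − r² sin²θ); with ω constant, a = ω²·d²x/dθ².
d²x/dθ² = −r cosθ − r²(cos2θ)/√u − r⁴ sin²2θ/(4u^{3/2}),  u = L² − r² sin²θ = 0.0366377 m².
Substituting r = 0.06 m, L = 0.1995 m, θ = 69.6°: d²x/dθ² = -0.0068742 m.
a = ω²·d²x/dθ² = (6.73)²·(-0.0068742) = -0.31135 m/s²;  |a| = 0.31135 m/s².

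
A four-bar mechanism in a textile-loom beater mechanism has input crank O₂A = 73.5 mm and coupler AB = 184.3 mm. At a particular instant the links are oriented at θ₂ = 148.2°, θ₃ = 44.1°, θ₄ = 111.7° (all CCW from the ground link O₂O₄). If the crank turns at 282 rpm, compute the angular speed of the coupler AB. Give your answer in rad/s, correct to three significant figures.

7.58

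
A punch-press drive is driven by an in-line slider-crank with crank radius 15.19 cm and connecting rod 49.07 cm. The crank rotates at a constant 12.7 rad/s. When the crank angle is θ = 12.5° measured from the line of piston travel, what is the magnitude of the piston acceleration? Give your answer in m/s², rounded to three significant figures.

30.8

ω = 12.7 rad/s
x(θ) = r cosθ + √(L² − r² sin²θ); with ω constant, a = ω²·d²x/dθ².
d²x/dθ² = −r cosθ − r²(cos2θ)/√u − r⁴ sin²2θ/(4u^{3/2}),  u = L² − r² sin²θ = 0.239706 m².
Substituting r = 0.1519 m, L = 0.4907 m, θ = 12.5°: d²x/dθ² = -0.19121 m.
a = ω²·d²x/dθ² = (12.7)²·(-0.19121) = -30.841 m/s²;  |a| = 30.841 m/s².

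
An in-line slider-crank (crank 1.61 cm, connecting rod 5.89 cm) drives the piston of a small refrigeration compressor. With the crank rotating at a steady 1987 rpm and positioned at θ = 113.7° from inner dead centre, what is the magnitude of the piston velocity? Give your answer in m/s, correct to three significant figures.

2.72

ω = 2π·1987/60 = 208.1 rad/s
For an in-line slider-crank, x = r cosθ + √(L² − r² sin²θ), so v = −rω sinθ·[1 + r cosθ/√(L² − r² sin²θ)].
With r = 0.0161 m, L = 0.0589 m, θ = 113.7°: √(L² − r² sin²θ) = 0.057025 m.
v = −0.0161·208.1·0.91566·[1 + 0.0161·-0.40195/0.057025] = -2.7194 m/s.
|v| = 2.7194 m/s.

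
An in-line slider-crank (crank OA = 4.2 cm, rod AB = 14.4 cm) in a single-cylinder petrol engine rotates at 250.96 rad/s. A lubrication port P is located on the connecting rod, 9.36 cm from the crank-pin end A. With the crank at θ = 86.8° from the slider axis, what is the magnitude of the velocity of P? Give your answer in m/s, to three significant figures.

ω = 251 rad/s.  Crank-pin speed |V_A| = rω = 10.54 m/s, perpendicular to OA.
Rod angle: sinφ = −(r/L) sinθ ⇒ φ = -16.931°; ω_rod = −rω cosθ/√(L²−r²sin²θ) = -4.2711 rad/s.
V_P = V_A + ω_rod × AP, with AP = 0.0936 m along the rod.
Components: V_Px = −rω sinθ − a·ω_rod·sinφ = -10.64 m/s;  V_Py = rω cosθ + a·ω_rod·cosφ = +0.20593 m/s.
|V_P| = √(V_Px² + V_Py²) = 10.642 m/s.

10.6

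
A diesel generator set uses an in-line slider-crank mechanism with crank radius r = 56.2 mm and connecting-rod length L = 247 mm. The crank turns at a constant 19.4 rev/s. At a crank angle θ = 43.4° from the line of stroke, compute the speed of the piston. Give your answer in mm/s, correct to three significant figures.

5490

ω = 2π·19.4 = 121.9 rad/s
For an in-line slider-crank, x = r cosθ + √(L² − r² sin²θ), so v = −rω sinθ·[1 + r cosθ/√(L² − r² sin²θ)].
With r = 0.0562 m, L = 0.247 m, θ = 43.4°: √(L² − r² sin²θ) = 0.24396 m.
v = −0.0562·121.9·0.68709·[1 + 0.0562·0.72657/0.24396] = -5.4947 m/s.
|v| = 5.4947 m/s = 5494.7 mm/s.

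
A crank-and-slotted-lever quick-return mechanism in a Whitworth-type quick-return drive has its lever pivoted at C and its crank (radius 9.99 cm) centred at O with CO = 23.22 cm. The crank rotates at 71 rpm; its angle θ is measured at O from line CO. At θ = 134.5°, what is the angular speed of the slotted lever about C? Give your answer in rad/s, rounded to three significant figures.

ω = 7.435 rad/s (from 71 rpm).
Crank pin A relative to C: A = (d + r cosθ, r sinθ); lever angle φ = atan2(r sinθ, d + r cosθ).
Differentiating tanφ: φ̇ = rω(d cosθ + r)/(d² + r² + 2dr cosθ).
d² + r² + 2dr cosθ = |CA|² = 0.0313792 m²;  d cosθ + r = -0.062851 m.
|ω_lever| = |0.0999·7.435·-0.062851| / 0.0313792 = 1.4877 rad/s.

1.49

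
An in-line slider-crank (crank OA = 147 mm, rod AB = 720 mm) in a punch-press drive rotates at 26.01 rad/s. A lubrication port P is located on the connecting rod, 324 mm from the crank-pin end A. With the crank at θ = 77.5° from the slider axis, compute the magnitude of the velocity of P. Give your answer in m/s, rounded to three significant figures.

ω = 26.01 rad/s.  Crank-pin speed |V_A| = rω = 3.8235 m/s, perpendicular to OA.
Rod angle: sinφ = −(r/L) sinθ ⇒ φ = -11.498°; ω_rod = −rω cosθ/√(L²−r²sin²θ) = -1.1729 rad/s.
V_P = V_A + ω_rod × AP, with AP = 0.324 m along the rod.
Components: V_Px = −rω sinθ − a·ω_rod·sinφ = -3.8086 m/s;  V_Py = rω cosθ + a·ω_rod·cosφ = +0.45515 m/s.
|V_P| = √(V_Px² + V_Py²) = 3.8357 m/s.

3.84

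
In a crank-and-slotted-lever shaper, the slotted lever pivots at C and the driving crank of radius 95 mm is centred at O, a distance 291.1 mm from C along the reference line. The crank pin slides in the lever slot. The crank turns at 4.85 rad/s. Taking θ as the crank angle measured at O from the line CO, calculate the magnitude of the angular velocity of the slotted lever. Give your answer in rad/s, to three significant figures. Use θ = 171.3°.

2.27

ω = 4.85 rad/s
Crank pin A relative to C: A = (d + r cosθ, r sinθ); lever angle φ = atan2(r sinθ, d + r cosθ).
Differentiating tanφ: φ̇ = rω(d cosθ + r)/(d² + r² + 2dr cosθ).
d² + r² + 2dr cosθ = |CA|² = 0.0390916 m²;  d cosθ + r = -0.19275 m.
|ω_lever| = |0.095·4.85·-0.19275| / 0.0390916 = 2.2718 rad/s.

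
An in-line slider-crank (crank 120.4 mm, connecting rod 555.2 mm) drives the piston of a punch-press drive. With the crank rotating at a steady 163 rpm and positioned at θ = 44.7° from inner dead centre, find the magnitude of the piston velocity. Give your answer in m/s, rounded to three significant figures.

1.67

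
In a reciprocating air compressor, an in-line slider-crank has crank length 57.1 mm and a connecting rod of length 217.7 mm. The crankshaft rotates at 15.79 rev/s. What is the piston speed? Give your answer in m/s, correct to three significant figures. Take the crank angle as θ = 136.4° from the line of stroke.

3.15

ω = 2π·15.8 = 99.21 rad/s
For an in-line slider-crank, x = r cosθ + √(L² − r² sin²θ), so v = −rω sinθ·[1 + r cosθ/√(L² − r² sin²θ)].
With r = 0.0571 m, L = 0.2177 m, θ = 136.4°: √(L² − r² sin²θ) = 0.21411 m.
v = −0.0571·99.21·0.68962·[1 + 0.0571·-0.72417/0.21411] = -3.1522 m/s.
|v| = 3.1522 m/s.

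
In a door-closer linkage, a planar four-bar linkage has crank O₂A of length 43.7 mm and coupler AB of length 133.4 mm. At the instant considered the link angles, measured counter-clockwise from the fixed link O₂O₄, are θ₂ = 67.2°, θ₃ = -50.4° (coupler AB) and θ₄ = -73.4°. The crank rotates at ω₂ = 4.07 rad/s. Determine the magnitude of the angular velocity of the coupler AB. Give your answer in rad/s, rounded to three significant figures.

ω₂ = 4.07 rad/s
Differentiating the loop-closure r₂e^{iθ₂}+r₃e^{iθ₃}=r₁+r₄e^{iθ₄} gives r₂ω₂e^{iθ₂}+r₃ω₃e^{iθ₃}=r₄ω₄e^{iθ₄}.
Eliminating the other unknown: ω₃ = r₂ω₂ sin(θ₄−θ₂) / [r₃ sin(θ₃−θ₄)].
Numerator sine = -0.63473; denominator sine = +0.39073.
Result = 0.0437·4.07·(-0.63473) / (0.1334·(+0.39073)) = -2.1659 rad/s; magnitude 2.1659 rad/s.

2.17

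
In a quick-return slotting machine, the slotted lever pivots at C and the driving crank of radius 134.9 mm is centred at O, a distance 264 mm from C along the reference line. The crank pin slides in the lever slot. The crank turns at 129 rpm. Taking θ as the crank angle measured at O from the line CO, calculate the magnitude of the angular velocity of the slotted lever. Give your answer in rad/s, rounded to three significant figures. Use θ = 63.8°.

3.84

ω = 13.51 rad/s (from 129 rpm).
Crank pin A relative to C: A = (d + r cosθ, r sinθ); lever angle φ = atan2(r sinθ, d + r cosθ).
Differentiating tanφ: φ̇ = rω(d cosθ + r)/(d² + r² + 2dr cosθ).
d² + r² + 2dr cosθ = |CA|² = 0.119341 m²;  d cosθ + r = +0.25146 m.
|ω_lever| = |0.1349·13.51·+0.25146| / 0.119341 = 3.8398 rad/s.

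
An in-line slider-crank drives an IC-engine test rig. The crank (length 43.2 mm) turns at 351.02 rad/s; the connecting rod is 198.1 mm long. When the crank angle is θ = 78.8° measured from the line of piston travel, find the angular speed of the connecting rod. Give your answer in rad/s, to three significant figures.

ω = 351 rad/s
The rod makes angle φ with the slider axis where L sinφ = r sinθ; differentiating, L cosφ·φ̇ = r ω cosθ.
L cosφ = √(L² − r² sin²θ) = 0.19351 m.
|ω_rod| = r ω |cosθ| / √(L² − r² sin²θ) = 0.0432·351·0.19423/0.19351 = 15.22 rad/s.

15.2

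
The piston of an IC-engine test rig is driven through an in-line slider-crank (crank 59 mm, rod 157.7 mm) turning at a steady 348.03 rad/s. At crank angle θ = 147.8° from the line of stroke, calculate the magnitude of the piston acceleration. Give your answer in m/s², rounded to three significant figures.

4790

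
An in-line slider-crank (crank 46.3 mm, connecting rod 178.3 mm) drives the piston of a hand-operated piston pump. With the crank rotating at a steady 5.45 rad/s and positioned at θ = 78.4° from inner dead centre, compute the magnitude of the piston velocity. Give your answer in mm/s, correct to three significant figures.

261

ω = 5.45 rad/s
For an in-line slider-crank, x = r cosθ + √(L² − r² sin²θ), so v = −rω sinθ·[1 + r cosθ/√(L² − r² sin²θ)].
With r = 0.0463 m, L = 0.1783 m, θ = 78.4°: √(L² − r² sin²θ) = 0.17244 m.
v = −0.0463·5.45·0.97958·[1 + 0.0463·0.20108/0.17244] = -0.26053 m/s.
|v| = 0.26053 m/s = 260.53 mm/s.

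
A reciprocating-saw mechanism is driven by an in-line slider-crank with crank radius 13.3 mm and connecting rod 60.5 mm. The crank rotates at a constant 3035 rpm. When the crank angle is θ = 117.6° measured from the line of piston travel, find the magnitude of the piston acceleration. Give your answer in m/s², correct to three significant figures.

792

ω = 2π·3035/60 = 317.8 rad/s
x(θ) = r cosθ + √(L² − r² sin²θ); with ω constant, a = ω²·d²x/dθ².
d²x/dθ² = −r cosθ − r²(cos2θ)/√u − r⁴ sin²2θ/(4u^{3/2}),  u = L² − r² sin²θ = 0.00352133 m².
Substituting r = 0.0133 m, L = 0.0605 m, θ = 117.6°: d²x/dθ² = +0.0078378 m.
a = ω²·d²x/dθ² = (317.8)²·(+0.0078378) = +791.72 m/s²;  |a| = 791.72 m/s².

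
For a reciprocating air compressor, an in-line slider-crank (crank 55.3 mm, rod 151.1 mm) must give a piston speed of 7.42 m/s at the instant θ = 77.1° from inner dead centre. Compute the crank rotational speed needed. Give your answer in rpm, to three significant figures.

For an in-line slider-crank, |v_piston| = rω|sinθ|·[1 + r cosθ/√(L² − r² sin²θ)].
With r = 0.0553 m, L = 0.1511 m, θ = 77.1°: the bracketed kinematic factor |dx/dθ| = 0.058619 m.
ω = v/|dx/dθ| = 7.42/0.058619 = 126.58 rad/s.
N = 60ω/(2π) = 1208.8 rpm.

1210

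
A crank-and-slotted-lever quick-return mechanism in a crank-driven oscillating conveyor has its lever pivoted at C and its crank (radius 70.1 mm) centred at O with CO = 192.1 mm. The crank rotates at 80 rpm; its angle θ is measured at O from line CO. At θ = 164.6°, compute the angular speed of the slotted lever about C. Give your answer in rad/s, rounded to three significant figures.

ω = 8.378 rad/s (from 80 rpm).
Crank pin A relative to C: A = (d + r cosθ, r sinθ); lever angle φ = atan2(r sinθ, d + r cosθ).
Differentiating tanφ: φ̇ = rω(d cosθ + r)/(d² + r² + 2dr cosθ).
d² + r² + 2dr cosθ = |CA|² = 0.015851 m²;  d cosθ + r = -0.1151 m.
|ω_lever| = |0.0701·8.378·-0.1151| / 0.015851 = 4.2645 rad/s.

4.26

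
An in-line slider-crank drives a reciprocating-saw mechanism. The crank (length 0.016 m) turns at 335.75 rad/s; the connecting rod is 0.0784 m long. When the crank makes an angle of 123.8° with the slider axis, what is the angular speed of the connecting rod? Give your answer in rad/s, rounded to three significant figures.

38.7

ω = 335.8 rad/s
The rod makes angle φ with the slider axis where L sinφ = r sinθ; differentiating, L cosφ·φ̇ = r ω cosθ.
L cosφ = √(L² − r² sin²θ) = 0.077264 m.
|ω_rod| = r ω |cosθ| / √(L² − r² sin²θ) = 0.016·335.8·0.55630/0.077264 = 38.678 rad/s.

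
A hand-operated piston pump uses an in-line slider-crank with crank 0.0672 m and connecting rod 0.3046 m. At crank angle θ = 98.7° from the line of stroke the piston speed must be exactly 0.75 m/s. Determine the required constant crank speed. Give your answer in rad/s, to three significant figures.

For an in-line slider-crank, |v_piston| = rω|sinθ|·[1 + r cosθ/√(L² − r² sin²θ)].
With r = 0.0672 m, L = 0.3046 m, θ = 98.7°: the bracketed kinematic factor |dx/dθ| = 0.064155 m.
ω = v/|dx/dθ| = 0.75/0.064155 = 11.69 rad/s.

11.7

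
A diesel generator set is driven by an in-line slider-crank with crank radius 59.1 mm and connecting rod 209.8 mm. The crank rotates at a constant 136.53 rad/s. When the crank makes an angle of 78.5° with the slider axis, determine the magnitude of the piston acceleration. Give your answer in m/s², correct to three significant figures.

76.5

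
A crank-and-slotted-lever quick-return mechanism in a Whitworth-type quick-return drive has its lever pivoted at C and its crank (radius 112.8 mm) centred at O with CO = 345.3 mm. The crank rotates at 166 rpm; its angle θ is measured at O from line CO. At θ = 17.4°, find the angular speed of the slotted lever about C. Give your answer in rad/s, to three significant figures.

4.20

ω = 17.38 rad/s (from 166 rpm).
Crank pin A relative to C: A = (d + r cosθ, r sinθ); lever angle φ = atan2(r sinθ, d + r cosθ).
Differentiating tanφ: φ̇ = rω(d cosθ + r)/(d² + r² + 2dr cosθ).
d² + r² + 2dr cosθ = |CA|² = 0.206291 m²;  d cosθ + r = +0.4423 m.
|ω_lever| = |0.1128·17.38·+0.4423| / 0.206291 = 4.2042 rad/s.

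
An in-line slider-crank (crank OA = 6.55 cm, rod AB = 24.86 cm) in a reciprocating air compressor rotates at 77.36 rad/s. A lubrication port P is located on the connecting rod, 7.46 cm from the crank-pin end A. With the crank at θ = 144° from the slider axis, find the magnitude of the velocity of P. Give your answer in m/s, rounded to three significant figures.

ω = 77.36 rad/s.  Crank-pin speed |V_A| = rω = 5.0671 m/s, perpendicular to OA.
Rod angle: sinφ = −(r/L) sinθ ⇒ φ = -8.909°; ω_rod = −rω cosθ/√(L²−r²sin²θ) = +16.691 rad/s.
V_P = V_A + ω_rod × AP, with AP = 0.0746 m along the rod.
Components: V_Px = −rω sinθ − a·ω_rod·sinφ = -2.7855 m/s;  V_Py = rω cosθ + a·ω_rod·cosφ = -2.8692 m/s.
|V_P| = √(V_Px² + V_Py²) = 3.9989 m/s.

4.00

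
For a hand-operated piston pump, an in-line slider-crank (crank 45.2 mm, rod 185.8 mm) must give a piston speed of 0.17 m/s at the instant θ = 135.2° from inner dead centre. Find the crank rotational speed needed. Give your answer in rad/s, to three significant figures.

For an in-line slider-crank, |v_piston| = rω|sinθ|·[1 + r cosθ/√(L² − r² sin²θ)].
With r = 0.0452 m, L = 0.1858 m, θ = 135.2°: the bracketed kinematic factor |dx/dθ| = 0.026269 m.
ω = v/|dx/dθ| = 0.17/0.026269 = 6.4715 rad/s.

6.47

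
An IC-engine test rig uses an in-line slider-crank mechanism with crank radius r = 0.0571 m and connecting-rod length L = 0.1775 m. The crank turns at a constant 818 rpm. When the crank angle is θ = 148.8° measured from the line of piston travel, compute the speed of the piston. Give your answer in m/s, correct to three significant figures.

ω = 2π·818/60 = 85.66 rad/s
For an in-line slider-crank, x = r cosθ + √(L² − r² sin²θ), so v = −rω sinθ·[1 + r cosθ/√(L² − r² sin²θ)].
With r = 0.0571 m, L = 0.1775 m, θ = 148.8°: √(L² − r² sin²θ) = 0.17502 m.
v = −0.0571·85.66·0.51803·[1 + 0.0571·-0.85536/0.17502] = -1.8267 m/s.
|v| = 1.8267 m/s.

1.83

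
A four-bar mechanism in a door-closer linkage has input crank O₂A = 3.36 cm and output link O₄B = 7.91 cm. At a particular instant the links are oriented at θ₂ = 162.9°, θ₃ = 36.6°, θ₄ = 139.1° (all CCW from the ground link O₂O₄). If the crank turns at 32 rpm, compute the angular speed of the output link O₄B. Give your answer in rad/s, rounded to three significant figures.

ω₂ = 3.351 rad/s (from 32 rpm).
Differentiating the loop-closure r₂e^{iθ₂}+r₃e^{iθ₃}=r₁+r₄e^{iθ₄} gives r₂ω₂e^{iθ₂}+r₃ω₃e^{iθ₃}=r₄ω₄e^{iθ₄}.
Eliminating the other unknown: ω₄ = r₂ω₂ sin(θ₂−θ₃) / [r₄ sin(θ₄−θ₃)].
Numerator sine = +0.80593; denominator sine = +0.97630.
Result = 0.0336·3.351·(+0.80593) / (0.0791·(+0.97630)) = +1.175 rad/s; magnitude 1.175 rad/s.

1.18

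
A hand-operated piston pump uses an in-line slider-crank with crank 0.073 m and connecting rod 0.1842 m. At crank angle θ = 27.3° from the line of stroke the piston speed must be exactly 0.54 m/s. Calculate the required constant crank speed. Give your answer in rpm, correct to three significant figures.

113

For an in-line slider-crank, |v_piston| = rω|sinθ|·[1 + r cosθ/√(L² − r² sin²θ)].
With r = 0.073 m, L = 0.1842 m, θ = 27.3°: the bracketed kinematic factor |dx/dθ| = 0.045472 m.
ω = v/|dx/dθ| = 0.54/0.045472 = 11.875 rad/s.
N = 60ω/(2π) = 113.4 rpm.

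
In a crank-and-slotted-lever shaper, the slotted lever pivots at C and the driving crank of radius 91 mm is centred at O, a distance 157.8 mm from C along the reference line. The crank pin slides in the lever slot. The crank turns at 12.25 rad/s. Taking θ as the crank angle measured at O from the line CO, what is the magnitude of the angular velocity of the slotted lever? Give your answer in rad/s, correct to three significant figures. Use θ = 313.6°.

4.20

ω = 12.25 rad/s
Crank pin A relative to C: A = (d + r cosθ, r sinθ); lever angle φ = atan2(r sinθ, d + r cosθ).
Differentiating tanφ: φ̇ = rω(d cosθ + r)/(d² + r² + 2dr cosθ).
d² + r² + 2dr cosθ = |CA|² = 0.0529874 m²;  d cosθ + r = +0.19982 m.
|ω_lever| = |0.091·12.25·+0.19982| / 0.0529874 = 4.2039 rad/s.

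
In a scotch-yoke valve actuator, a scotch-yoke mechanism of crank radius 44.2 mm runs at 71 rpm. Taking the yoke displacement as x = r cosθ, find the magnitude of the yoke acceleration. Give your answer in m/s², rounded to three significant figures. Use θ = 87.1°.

0.124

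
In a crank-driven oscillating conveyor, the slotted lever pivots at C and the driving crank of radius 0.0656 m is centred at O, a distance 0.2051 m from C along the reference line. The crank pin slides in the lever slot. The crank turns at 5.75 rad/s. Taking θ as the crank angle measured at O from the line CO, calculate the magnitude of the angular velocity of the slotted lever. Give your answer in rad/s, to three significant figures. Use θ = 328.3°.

1.31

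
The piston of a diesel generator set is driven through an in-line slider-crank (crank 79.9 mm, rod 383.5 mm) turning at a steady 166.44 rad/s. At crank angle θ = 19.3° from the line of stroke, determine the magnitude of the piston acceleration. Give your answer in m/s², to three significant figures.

2450

ω = 166.4 rad/s
x(θ) = r cosθ + √(L² − r² sin²θ); with ω constant, a = ω²·d²x/dθ².
d²x/dθ² = −r cosθ − r²(cos2θ)/√u − r⁴ sin²2θ/(4u^{3/2}),  u = L² − r² sin²θ = 0.146375 m².
Substituting r = 0.0799 m, L = 0.3835 m, θ = 19.3°: d²x/dθ² = -0.088521 m.
a = ω²·d²x/dθ² = (166.4)²·(-0.088521) = -2452.2 m/s²;  |a| = 2452.2 m/s².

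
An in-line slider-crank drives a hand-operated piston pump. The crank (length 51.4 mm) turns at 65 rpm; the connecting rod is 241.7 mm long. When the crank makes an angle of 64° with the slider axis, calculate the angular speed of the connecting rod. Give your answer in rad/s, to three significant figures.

0.646

ω = 6.807 rad/s (converted from 65 rpm).
The rod makes angle φ with the slider axis where L sinφ = r sinθ; differentiating, L cosφ·φ̇ = r ω cosθ.
L cosφ = √(L² − r² sin²θ) = 0.23724 m.
|ω_rod| = r ω |cosθ| / √(L² − r² sin²θ) = 0.0514·6.807·0.43837/0.23724 = 0.64648 rad/s.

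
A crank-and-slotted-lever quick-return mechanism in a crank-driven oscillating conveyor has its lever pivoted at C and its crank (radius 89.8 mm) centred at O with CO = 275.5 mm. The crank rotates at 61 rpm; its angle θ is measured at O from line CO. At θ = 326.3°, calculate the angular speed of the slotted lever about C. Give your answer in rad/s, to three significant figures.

1.46

ω = 6.388 rad/s (from 61 rpm).
Crank pin A relative to C: A = (d + r cosθ, r sinθ); lever angle φ = atan2(r sinθ, d + r cosθ).
Differentiating tanφ: φ̇ = rω(d cosθ + r)/(d² + r² + 2dr cosθ).
d² + r² + 2dr cosθ = |CA|² = 0.125129 m²;  d cosθ + r = +0.319 m.
|ω_lever| = |0.0898·6.388·+0.319| / 0.125129 = 1.4624 rad/s.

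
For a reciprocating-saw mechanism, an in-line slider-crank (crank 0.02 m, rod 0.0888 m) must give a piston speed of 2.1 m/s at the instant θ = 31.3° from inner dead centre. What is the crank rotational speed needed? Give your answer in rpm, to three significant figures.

1620

For an in-line slider-crank, |v_piston| = rω|sinθ|·[1 + r cosθ/√(L² − r² sin²θ)].
With r = 0.02 m, L = 0.0888 m, θ = 31.3°: the bracketed kinematic factor |dx/dθ| = 0.012404 m.
ω = v/|dx/dθ| = 2.1/0.012404 = 169.3 rad/s.
N = 60ω/(2π) = 1616.7 rpm.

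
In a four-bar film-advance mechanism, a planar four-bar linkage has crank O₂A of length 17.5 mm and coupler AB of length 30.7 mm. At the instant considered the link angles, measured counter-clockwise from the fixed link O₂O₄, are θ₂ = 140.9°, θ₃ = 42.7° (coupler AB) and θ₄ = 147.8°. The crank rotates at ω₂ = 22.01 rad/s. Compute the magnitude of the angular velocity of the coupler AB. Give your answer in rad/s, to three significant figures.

1.56

ω₂ = 22.01 rad/s
Differentiating the loop-closure r₂e^{iθ₂}+r₃e^{iθ₃}=r₁+r₄e^{iθ₄} gives r₂ω₂e^{iθ₂}+r₃ω₃e^{iθ₃}=r₄ω₄e^{iθ₄}.
Eliminating the other unknown: ω₃ = r₂ω₂ sin(θ₄−θ₂) / [r₃ sin(θ₃−θ₄)].
Numerator sine = +0.12014; denominator sine = -0.96547.
Result = 0.0175·22.01·(+0.12014) / (0.0307·(-0.96547)) = -1.5612 rad/s; magnitude 1.5612 rad/s.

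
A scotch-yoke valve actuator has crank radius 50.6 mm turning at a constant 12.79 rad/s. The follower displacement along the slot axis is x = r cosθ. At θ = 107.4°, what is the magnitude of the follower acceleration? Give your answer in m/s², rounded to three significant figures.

2.48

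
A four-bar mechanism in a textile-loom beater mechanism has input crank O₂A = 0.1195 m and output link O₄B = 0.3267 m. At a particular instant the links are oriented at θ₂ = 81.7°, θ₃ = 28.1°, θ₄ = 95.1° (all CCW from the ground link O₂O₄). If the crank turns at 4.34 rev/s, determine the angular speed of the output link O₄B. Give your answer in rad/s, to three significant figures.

8.72

ω₂ = 27.27 rad/s (from 4.34 rev/s).
Differentiating the loop-closure r₂e^{iθ₂}+r₃e^{iθ₃}=r₁+r₄e^{iθ₄} gives r₂ω₂e^{iθ₂}+r₃ω₃e^{iθ₃}=r₄ω₄e^{iθ₄}.
Eliminating the other unknown: ω₄ = r₂ω₂ sin(θ₂−θ₃) / [r₄ sin(θ₄−θ₃)].
Numerator sine = +0.80489; denominator sine = +0.92050.
Result = 0.1195·27.27·(+0.80489) / (0.3267·(+0.92050)) = +8.7217 rad/s; magnitude 8.7217 rad/s.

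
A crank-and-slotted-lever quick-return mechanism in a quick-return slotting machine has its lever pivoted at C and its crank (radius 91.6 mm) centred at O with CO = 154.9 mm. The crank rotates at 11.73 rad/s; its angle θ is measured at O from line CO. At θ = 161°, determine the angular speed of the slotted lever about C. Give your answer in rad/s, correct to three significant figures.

ω = 11.73 rad/s
Crank pin A relative to C: A = (d + r cosθ, r sinθ); lever angle φ = atan2(r sinθ, d + r cosθ).
Differentiating tanφ: φ̇ = rω(d cosθ + r)/(d² + r² + 2dr cosθ).
d² + r² + 2dr cosθ = |CA|² = 0.00555295 m²;  d cosθ + r = -0.054861 m.
|ω_lever| = |0.0916·11.73·-0.054861| / 0.00555295 = 10.615 rad/s.

10.6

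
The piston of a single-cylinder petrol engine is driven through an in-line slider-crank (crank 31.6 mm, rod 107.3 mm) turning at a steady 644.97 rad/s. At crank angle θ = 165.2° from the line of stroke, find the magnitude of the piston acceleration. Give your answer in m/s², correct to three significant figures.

9310

ω = 645 rad/s
x(θ) = r cosθ + √(L² − r² sin²θ); with ω constant, a = ω²·d²x/dθ².
d²x/dθ² = −r cosθ − r²(cos2θ)/√u − r⁴ sin²2θ/(4u^{3/2}),  u = L² − r² sin²θ = 0.0114481 m².
Substituting r = 0.0316 m, L = 0.1073 m, θ = 165.2°: d²x/dθ² = +0.022387 m.
a = ω²·d²x/dθ² = (645)²·(+0.022387) = +9312.8 m/s²;  |a| = 9312.8 m/s².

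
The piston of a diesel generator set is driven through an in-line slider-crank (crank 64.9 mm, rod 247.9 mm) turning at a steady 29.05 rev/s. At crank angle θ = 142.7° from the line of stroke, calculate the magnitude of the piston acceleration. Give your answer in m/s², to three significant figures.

ω = 2π·29.1 = 182.5 rad/s
x(θ) = r cosθ + √(L² − r² sin²θ); with ω constant, a = ω²·d²x/dθ².
d²x/dθ² = −r cosθ − r²(cos2θ)/√u − r⁴ sin²2θ/(4u^{3/2}),  u = L² − r² sin²θ = 0.0599077 m².
Substituting r = 0.0649 m, L = 0.2479 m, θ = 142.7°: d²x/dθ² = +0.046775 m.
a = ω²·d²x/dθ² = (182.5)²·(+0.046775) = +1558.4 m/s²;  |a| = 1558.4 m/s².

1560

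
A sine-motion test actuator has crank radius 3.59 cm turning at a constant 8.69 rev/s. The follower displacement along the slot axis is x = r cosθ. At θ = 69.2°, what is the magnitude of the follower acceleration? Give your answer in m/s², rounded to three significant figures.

ω = 54.6 rad/s (from 8.69 rev/s).
x = r cosθ ⇒ ẍ = −rω² cosθ (ω constant).
|a| = rω²|cosθ| = 0.0359·(54.6)²·|cos 69.2°| = 38.006 m/s².

38.0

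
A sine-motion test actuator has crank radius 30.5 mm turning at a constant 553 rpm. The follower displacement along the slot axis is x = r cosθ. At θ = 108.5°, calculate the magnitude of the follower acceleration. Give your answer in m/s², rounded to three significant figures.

32.5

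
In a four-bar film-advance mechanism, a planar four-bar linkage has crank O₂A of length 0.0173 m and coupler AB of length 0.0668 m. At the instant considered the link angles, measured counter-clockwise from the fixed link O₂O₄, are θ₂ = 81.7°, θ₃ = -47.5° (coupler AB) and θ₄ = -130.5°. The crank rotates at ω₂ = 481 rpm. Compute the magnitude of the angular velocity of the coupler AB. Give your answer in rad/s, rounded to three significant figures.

7.00

ω₂ = 50.37 rad/s (from 481 rpm).
Differentiating the loop-closure r₂e^{iθ₂}+r₃e^{iθ₃}=r₁+r₄e^{iθ₄} gives r₂ω₂e^{iθ₂}+r₃ω₃e^{iθ₃}=r₄ω₄e^{iθ₄}.
Eliminating the other unknown: ω₃ = r₂ω₂ sin(θ₄−θ₂) / [r₃ sin(θ₃−θ₄)].
Numerator sine = +0.53288; denominator sine = +0.99255.
Result = 0.0173·50.37·(+0.53288) / (0.0668·(+0.99255)) = +7.0036 rad/s; magnitude 7.0036 rad/s.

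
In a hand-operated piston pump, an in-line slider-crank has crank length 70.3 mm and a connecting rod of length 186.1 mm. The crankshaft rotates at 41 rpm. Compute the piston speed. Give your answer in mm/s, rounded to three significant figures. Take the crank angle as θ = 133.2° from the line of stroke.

ω = 2π·41/60 = 4.294 rad/s
For an in-line slider-crank, x = r cosθ + √(L² − r² sin²θ), so v = −rω sinθ·[1 + r cosθ/√(L² − r² sin²θ)].
With r = 0.0703 m, L = 0.1861 m, θ = 133.2°: √(L² − r² sin²θ) = 0.17891 m.
v = −0.0703·4.294·0.72897·[1 + 0.0703·-0.68455/0.17891] = -0.16084 m/s.
|v| = 0.16084 m/s = 160.84 mm/s.

161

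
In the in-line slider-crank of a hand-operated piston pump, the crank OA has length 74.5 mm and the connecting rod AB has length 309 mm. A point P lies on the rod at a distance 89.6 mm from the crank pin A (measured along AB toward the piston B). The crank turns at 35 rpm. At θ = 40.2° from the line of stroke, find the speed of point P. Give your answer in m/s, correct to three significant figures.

ω = 3.665 rad/s.  Crank-pin speed |V_A| = rω = 0.27306 m/s, perpendicular to OA.
Rod angle: sinφ = −(r/L) sinθ ⇒ φ = -8.953°; ω_rod = −rω cosθ/√(L²−r²sin²θ) = -0.68327 rad/s.
V_P = V_A + ω_rod × AP, with AP = 0.0896 m along the rod.
Components: V_Px = −rω sinθ − a·ω_rod·sinφ = -0.18577 m/s;  V_Py = rω cosθ + a·ω_rod·cosφ = +0.14808 m/s.
|V_P| = √(V_Px² + V_Py²) = 0.23757 m/s.

0.238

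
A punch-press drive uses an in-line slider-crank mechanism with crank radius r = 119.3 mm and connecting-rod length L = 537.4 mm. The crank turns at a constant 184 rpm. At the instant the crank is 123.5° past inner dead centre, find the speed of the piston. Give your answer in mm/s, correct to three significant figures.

ω = 2π·184/60 = 19.27 rad/s
For an in-line slider-crank, x = r cosθ + √(L² − r² sin²θ), so v = −rω sinθ·[1 + r cosθ/√(L² − r² sin²θ)].
With r = 0.1193 m, L = 0.5374 m, θ = 123.5°: √(L² − r² sin²θ) = 0.52811 m.
v = −0.1193·19.27·0.83389·[1 + 0.1193·-0.55194/0.52811] = -1.6779 m/s.
|v| = 1.6779 m/s = 1677.9 mm/s.

1680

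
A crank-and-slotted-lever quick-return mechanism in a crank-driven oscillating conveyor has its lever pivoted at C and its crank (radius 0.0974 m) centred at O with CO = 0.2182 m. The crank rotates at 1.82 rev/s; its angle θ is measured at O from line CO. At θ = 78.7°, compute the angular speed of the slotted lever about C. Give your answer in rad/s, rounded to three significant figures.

2.39

ω = 11.44 rad/s (from 1.82 rev/s).
Crank pin A relative to C: A = (d + r cosθ, r sinθ); lever angle φ = atan2(r sinθ, d + r cosθ).
Differentiating tanφ: φ̇ = rω(d cosθ + r)/(d² + r² + 2dr cosθ).
d² + r² + 2dr cosθ = |CA|² = 0.0654268 m²;  d cosθ + r = +0.14016 m.
|ω_lever| = |0.0974·11.44·+0.14016| / 0.0654268 = 2.386 rad/s.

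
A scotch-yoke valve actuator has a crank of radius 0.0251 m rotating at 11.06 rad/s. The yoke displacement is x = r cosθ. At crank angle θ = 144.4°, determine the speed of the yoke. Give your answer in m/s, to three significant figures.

0.162

ω = 11.06 rad/s
x = r cosθ ⇒ ẋ = −rω sinθ.
|v| = rω|sinθ| = 0.0251·11.06·|sin 144.4°| = 0.1616 m/s.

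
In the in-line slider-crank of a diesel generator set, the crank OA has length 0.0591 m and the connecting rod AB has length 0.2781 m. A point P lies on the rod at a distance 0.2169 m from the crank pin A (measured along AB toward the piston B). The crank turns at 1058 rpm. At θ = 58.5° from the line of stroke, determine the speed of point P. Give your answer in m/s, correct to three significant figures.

6.12

ω = 110.8 rad/s.  Crank-pin speed |V_A| = rω = 6.5479 m/s, perpendicular to OA.
Rod angle: sinφ = −(r/L) sinθ ⇒ φ = -10.440°; ω_rod = −rω cosθ/√(L²−r²sin²θ) = -12.509 rad/s.
V_P = V_A + ω_rod × AP, with AP = 0.2169 m along the rod.
Components: V_Px = −rω sinθ − a·ω_rod·sinφ = -6.0746 m/s;  V_Py = rω cosθ + a·ω_rod·cosφ = +0.7529 m/s.
|V_P| = √(V_Px² + V_Py²) = 6.1211 m/s.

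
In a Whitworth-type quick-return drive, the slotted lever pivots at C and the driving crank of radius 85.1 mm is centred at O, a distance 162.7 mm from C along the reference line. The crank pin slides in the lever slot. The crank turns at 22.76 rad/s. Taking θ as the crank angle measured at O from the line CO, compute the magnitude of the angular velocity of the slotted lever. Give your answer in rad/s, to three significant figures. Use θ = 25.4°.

ω = 22.76 rad/s
Crank pin A relative to C: A = (d + r cosθ, r sinθ); lever angle φ = atan2(r sinθ, d + r cosθ).
Differentiating tanφ: φ̇ = rω(d cosθ + r)/(d² + r² + 2dr cosθ).
d² + r² + 2dr cosθ = |CA|² = 0.058728 m²;  d cosθ + r = +0.23207 m.
|ω_lever| = |0.0851·22.76·+0.23207| / 0.058728 = 7.6539 rad/s.

7.65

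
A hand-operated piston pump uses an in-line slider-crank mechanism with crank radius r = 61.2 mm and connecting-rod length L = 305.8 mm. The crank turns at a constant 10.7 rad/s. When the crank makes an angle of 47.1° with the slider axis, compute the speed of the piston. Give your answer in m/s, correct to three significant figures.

0.546

ω = 10.7 rad/s
For an in-line slider-crank, x = r cosθ + √(L² − r² sin²θ), so v = −rω sinθ·[1 + r cosθ/√(L² − r² sin²θ)].
With r = 0.0612 m, L = 0.3058 m, θ = 47.1°: √(L² − r² sin²θ) = 0.3025 m.
v = −0.0612·10.7·0.73254·[1 + 0.0612·0.68072/0.3025] = -0.54576 m/s.
|v| = 0.54576 m/s.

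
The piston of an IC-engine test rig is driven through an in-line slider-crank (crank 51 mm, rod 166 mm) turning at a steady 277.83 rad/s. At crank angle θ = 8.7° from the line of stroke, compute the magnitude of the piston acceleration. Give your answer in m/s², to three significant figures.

ω = 277.8 rad/s
x(θ) = r cosθ + √(L² − r² sin²θ); with ω constant, a = ω²·d²x/dθ².
d²x/dθ² = −r cosθ − r²(cos2θ)/√u − r⁴ sin²2θ/(4u^{3/2}),  u = L² − r² sin²θ = 0.0274965 m².
Substituting r = 0.051 m, L = 0.166 m, θ = 8.7°: d²x/dθ² = -0.065414 m.
a = ω²·d²x/dθ² = (277.8)²·(-0.065414) = -5049.3 m/s²;  |a| = 5049.3 m/s².

5050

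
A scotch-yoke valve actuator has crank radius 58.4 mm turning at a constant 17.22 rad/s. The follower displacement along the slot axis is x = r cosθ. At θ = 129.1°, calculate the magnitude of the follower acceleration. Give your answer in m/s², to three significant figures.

ω = 17.22 rad/s
x = r cosθ ⇒ ẍ = −rω² cosθ (ω constant).
|a| = rω²|cosθ| = 0.0584·(17.22)²·|cos 129.1°| = 10.922 m/s².

10.9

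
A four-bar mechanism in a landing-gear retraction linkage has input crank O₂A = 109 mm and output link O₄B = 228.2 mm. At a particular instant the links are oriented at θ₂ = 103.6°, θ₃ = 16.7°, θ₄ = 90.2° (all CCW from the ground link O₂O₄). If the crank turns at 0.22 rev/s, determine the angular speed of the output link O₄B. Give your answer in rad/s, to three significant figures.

ω₂ = 1.382 rad/s (from 0.22 rev/s).
Differentiating the loop-closure r₂e^{iθ₂}+r₃e^{iθ₃}=r₁+r₄e^{iθ₄} gives r₂ω₂e^{iθ₂}+r₃ω₃e^{iθ₃}=r₄ω₄e^{iθ₄}.
Eliminating the other unknown: ω₄ = r₂ω₂ sin(θ₂−θ₃) / [r₄ sin(θ₄−θ₃)].
Numerator sine = +0.99854; denominator sine = +0.95882.
Result = 0.109·1.382·(+0.99854) / (0.2282·(+0.95882)) = +0.68761 rad/s; magnitude 0.68761 rad/s.

0.688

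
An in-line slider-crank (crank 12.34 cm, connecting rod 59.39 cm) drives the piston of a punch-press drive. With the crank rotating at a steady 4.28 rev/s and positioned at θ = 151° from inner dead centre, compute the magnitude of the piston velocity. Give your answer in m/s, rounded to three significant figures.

1.31

ω = 2π·4.28 = 26.89 rad/s
For an in-line slider-crank, x = r cosθ + √(L² − r² sin²θ), so v = −rω sinθ·[1 + r cosθ/√(L² − r² sin²θ)].
With r = 0.1234 m, L = 0.5939 m, θ = 151°: √(L² − r² sin²θ) = 0.59088 m.
v = −0.1234·26.89·0.48481·[1 + 0.1234·-0.87462/0.59088] = -1.315 m/s.
|v| = 1.315 m/s.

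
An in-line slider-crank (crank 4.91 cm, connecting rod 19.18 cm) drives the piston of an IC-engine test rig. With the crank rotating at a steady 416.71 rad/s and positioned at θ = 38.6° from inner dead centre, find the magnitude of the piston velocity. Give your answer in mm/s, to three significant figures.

ω = 416.7 rad/s
For an in-line slider-crank, x = r cosθ + √(L² − r² sin²θ), so v = −rω sinθ·[1 + r cosθ/√(L² − r² sin²θ)].
With r = 0.0491 m, L = 0.1918 m, θ = 38.6°: √(L² − r² sin²θ) = 0.18934 m.
v = −0.0491·416.7·0.62388·[1 + 0.0491·0.78152/0.18934] = -15.352 m/s.
|v| = 15.352 m/s = 15352 mm/s.

15400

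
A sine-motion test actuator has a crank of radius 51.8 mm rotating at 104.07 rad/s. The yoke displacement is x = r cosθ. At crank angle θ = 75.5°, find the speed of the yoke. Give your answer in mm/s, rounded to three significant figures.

5220

ω = 104.1 rad/s
x = r cosθ ⇒ ẋ = −rω sinθ.
|v| = rω|sinθ| = 0.0518·104.1·|sin 75.5°| = 5.2191 m/s = 5219.1 mm/s.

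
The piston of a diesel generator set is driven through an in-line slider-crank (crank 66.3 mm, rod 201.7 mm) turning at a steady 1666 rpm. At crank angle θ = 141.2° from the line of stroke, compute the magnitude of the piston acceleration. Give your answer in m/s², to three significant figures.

1410

ω = 2π·1666/60 = 174.5 rad/s
x(θ) = r cosθ + √(L² − r² sin²θ); with ω constant, a = ω²·d²x/dθ².
d²x/dθ² = −r cosθ − r²(cos2θ)/√u − r⁴ sin²2θ/(4u^{3/2}),  u = L² − r² sin²θ = 0.038957 m².
Substituting r = 0.0663 m, L = 0.2017 m, θ = 141.2°: d²x/dθ² = +0.046289 m.
a = ω²·d²x/dθ² = (174.5)²·(+0.046289) = +1408.9 m/s²;  |a| = 1408.9 m/s².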